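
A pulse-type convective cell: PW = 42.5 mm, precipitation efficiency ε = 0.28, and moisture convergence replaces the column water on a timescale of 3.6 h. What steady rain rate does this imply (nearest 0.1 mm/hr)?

Each overturning extracts ε × PW = 0.28 × 42.5 = 11.9 mm.
Rate = ε·PW / τ = 11.9 / 3.6 h = 3.3 mm/hr.

R ≈ 3.3 mm/hr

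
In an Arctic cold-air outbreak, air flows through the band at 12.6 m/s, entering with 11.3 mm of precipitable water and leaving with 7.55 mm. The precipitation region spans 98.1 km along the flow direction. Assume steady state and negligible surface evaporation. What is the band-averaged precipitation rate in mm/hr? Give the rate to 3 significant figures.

R ≈ 1.73 mm/hr

Column moisture flux per unit crosswind length is F = V × PW.
Inflow: F_in = 12.6 × 11.3 = 142.38 mm·m/s
Outflow: F_out = 12.6 × 7.55 = 95.13 mm·m/s
Steady-state rate R = (F_in − F_out)/L = (142.38 − 95.13) / 98100 m = 4.817e-04 mm/s.
R = 4.817e-04 × 3600 = 1.73 mm/hr.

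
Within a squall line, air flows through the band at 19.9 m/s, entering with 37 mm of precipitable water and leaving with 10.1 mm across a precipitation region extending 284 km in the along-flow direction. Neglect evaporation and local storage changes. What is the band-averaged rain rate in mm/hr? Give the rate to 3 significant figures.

R ≈ 6.79 mm/hr

Column moisture flux per unit crosswind length is F = V × PW.
Inflow: F_in = 19.9 × 37 = 736.3 mm·m/s
Outflow: F_out = 19.9 × 10.1 = 200.99 mm·m/s
Steady-state rate R = (F_in − F_out)/L = (736.3 − 200.99) / 284000 m = 1.885e-03 mm/s.
R = 1.885e-03 × 3600 = 6.79 mm/hr.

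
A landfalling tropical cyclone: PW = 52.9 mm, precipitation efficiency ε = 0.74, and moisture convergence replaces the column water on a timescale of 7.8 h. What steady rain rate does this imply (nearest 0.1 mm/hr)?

Each overturning extracts ε × PW = 0.74 × 52.9 = 39.146 mm.
Rate = ε·PW / τ = 39.146 / 7.8 h = 5.0 mm/hr.

R ≈ 5.0 mm/hr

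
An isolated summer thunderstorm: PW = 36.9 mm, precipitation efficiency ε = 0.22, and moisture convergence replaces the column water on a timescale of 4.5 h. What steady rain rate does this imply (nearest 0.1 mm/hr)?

R ≈ 1.8 mm/hr

Each overturning extracts ε × PW = 0.22 × 36.9 = 8.118 mm.
Rate = ε·PW / τ = 8.118 / 4.5 h = 1.8 mm/hr.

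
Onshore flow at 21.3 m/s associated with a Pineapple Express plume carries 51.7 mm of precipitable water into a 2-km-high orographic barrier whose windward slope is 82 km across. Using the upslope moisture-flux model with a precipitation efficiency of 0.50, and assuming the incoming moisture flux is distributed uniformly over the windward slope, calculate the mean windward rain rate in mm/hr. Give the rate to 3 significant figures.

R ≈ 24.2 mm/hr

Incoming column moisture flux per unit ridge length: F = V × PW = 21.3 × 51.7 = 1101.21 mm·m/s.
Spread over the 82 km slope with efficiency ε = 0.50: R = ε·F/W = 0.50 × 1101.21 / 82000 m = 6.715e-03 mm/s.
R = 6.715e-03 × 3600 = 24.2 mm/hr.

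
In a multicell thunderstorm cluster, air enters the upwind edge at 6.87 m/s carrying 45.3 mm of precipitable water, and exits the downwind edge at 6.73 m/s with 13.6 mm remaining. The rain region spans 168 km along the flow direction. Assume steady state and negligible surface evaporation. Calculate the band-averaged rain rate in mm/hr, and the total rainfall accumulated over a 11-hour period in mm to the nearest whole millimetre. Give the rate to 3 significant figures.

Column moisture flux per unit crosswind length is F = V × PW.
Inflow: F_in = 6.87 × 45.3 = 311.211 mm·m/s
Outflow: F_out = 6.73 × 13.6 = 91.528 mm·m/s
Steady-state rate R = (F_in − F_out)/L = (311.211 − 91.528) / 168000 m = 1.308e-03 mm/s.
R = 1.308e-03 × 3600 = 4.71 mm/hr.
Over 11 h: total = 4.71 × 11 = 51.81 ≈ 52 mm.

R ≈ 4.71 mm/hr; total ≈ 52 mm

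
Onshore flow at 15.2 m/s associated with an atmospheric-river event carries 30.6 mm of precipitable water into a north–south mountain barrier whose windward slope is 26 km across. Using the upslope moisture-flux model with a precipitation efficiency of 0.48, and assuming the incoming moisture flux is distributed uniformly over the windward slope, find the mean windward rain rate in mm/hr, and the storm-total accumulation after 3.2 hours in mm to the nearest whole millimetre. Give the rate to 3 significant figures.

R ≈ 30.9 mm/hr; total ≈ 99 mm

Incoming column moisture flux per unit ridge length: F = V × PW = 15.2 × 30.6 = 465.12 mm·m/s.
Spread over the 26 km slope with efficiency ε = 0.48: R = ε·F/W = 0.48 × 465.12 / 26000 m = 8.587e-03 mm/s.
R = 8.587e-03 × 3600 = 30.9 mm/hr.
Over 3.2 h: total = 30.9 × 3.2 = 98.88 ≈ 99 mm.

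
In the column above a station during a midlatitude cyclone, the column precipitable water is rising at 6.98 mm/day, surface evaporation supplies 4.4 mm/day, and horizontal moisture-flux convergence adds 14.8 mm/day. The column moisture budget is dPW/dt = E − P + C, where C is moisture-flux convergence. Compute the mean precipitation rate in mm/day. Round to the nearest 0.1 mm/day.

P ≈ 12.2 mm/day

dPW/dt = +6.98 mm/day.
P = E + C − dPW/dt = 4.4 + (14.8) − (+6.98) = 12.2 mm/day.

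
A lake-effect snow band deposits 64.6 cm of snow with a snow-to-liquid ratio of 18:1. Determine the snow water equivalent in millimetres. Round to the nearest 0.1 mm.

SWE ≈ 35.9 mm

SWE = snow depth / ratio = 64.6 cm / 18 = 3.589 cm = 35.9 mm.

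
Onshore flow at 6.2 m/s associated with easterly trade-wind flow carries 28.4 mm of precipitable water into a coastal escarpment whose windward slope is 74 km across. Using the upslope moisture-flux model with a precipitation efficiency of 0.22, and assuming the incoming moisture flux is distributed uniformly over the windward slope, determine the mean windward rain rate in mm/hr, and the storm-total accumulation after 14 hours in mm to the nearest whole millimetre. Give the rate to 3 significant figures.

R ≈ 1.88 mm/hr; total ≈ 26 mm

Incoming column moisture flux per unit ridge length: F = V × PW = 6.2 × 28.4 = 176.08 mm·m/s.
Spread over the 74 km slope with efficiency ε = 0.22: R = ε·F/W = 0.22 × 176.08 / 74000 m = 5.235e-04 mm/s.
R = 5.235e-04 × 3600 = 1.88 mm/hr.
Over 14 h: total = 1.88 × 14 = 26.32 ≈ 26 mm.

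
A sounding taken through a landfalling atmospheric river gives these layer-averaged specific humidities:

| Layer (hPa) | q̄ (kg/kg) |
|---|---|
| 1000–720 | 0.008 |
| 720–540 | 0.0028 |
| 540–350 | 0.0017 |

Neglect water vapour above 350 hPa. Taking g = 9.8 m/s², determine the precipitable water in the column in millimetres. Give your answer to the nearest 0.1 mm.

Precipitable water is the column-integrated vapour mass per unit area: PW = (1/g) Σ q̄ Δp, with q in kg/kg and Δp in Pa (1 kg/m² of water = 1 mm).
Layer 1000–720 hPa: Δp = 280 hPa = 28000 Pa, q̄ = 0.008 kg/kg → 0.008 × 28000 / 9.8 = 22.86 mm
Layer 720–540 hPa: Δp = 180 hPa = 18000 Pa, q̄ = 0.0028 kg/kg → 0.0028 × 18000 / 9.8 = 5.14 mm
Layer 540–350 hPa: Δp = 190 hPa = 19000 Pa, q̄ = 0.0017 kg/kg → 0.0017 × 19000 / 9.8 = 3.30 mm
PW = 22.86 + 5.14 + 3.30 = 31.30 ≈ 31.3 mm.

PW ≈ 31.3 mm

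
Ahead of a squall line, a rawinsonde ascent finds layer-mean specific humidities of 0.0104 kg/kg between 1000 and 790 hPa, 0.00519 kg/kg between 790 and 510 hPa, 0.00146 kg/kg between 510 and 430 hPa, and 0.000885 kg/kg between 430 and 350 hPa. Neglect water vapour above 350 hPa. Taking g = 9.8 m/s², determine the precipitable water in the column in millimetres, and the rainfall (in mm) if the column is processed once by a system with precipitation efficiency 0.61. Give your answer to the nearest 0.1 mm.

PW ≈ 39.0 mm; rainfall ≈ 23.8 mm

Precipitable water is the column-integrated vapour mass per unit area: PW = (1/g) Σ q̄ Δp, with q in kg/kg and Δp in Pa (1 kg/m² of water = 1 mm).
Layer 1000–790 hPa: Δp = 210 hPa = 21000 Pa, q̄ = 0.0104 kg/kg → 0.0104 × 21000 / 9.8 = 22.29 mm
Layer 790–510 hPa: Δp = 280 hPa = 28000 Pa, q̄ = 0.00519 kg/kg → 0.00519 × 28000 / 9.8 = 14.83 mm
Layer 510–430 hPa: Δp = 80 hPa = 8000 Pa, q̄ = 0.00146 kg/kg → 0.00146 × 8000 / 9.8 = 1.19 mm
Layer 430–350 hPa: Δp = 80 hPa = 8000 Pa, q̄ = 0.000885 kg/kg → 0.000885 × 8000 / 9.8 = 0.72 mm
PW = 22.29 + 14.83 + 1.19 + 0.72 = 39.03 ≈ 39.0 mm.
Rainfall = ε × PW = 0.61 × 39.0 = 23.8 mm.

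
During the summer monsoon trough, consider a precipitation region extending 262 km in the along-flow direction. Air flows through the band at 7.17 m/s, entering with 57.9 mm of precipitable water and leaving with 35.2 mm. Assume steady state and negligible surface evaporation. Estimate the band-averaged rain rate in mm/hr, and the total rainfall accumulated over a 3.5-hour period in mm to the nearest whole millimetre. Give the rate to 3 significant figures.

R ≈ 2.24 mm/hr; total ≈ 8 mm

Column moisture flux per unit crosswind length is F = V × PW.
Inflow: F_in = 7.17 × 57.9 = 415.143 mm·m/s
Outflow: F_out = 7.17 × 35.2 = 252.384 mm·m/s
Steady-state rate R = (F_in − F_out)/L = (415.143 − 252.384) / 262000 m = 6.212e-04 mm/s.
R = 6.212e-04 × 3600 = 2.24 mm/hr.
Over 3.5 h: total = 2.24 × 3.5 = 7.84 ≈ 8 mm.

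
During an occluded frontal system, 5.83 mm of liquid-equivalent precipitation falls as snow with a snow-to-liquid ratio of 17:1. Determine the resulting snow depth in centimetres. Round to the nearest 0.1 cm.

Snow depth = liquid × ratio = 5.83 mm × 17 = 99.11 mm = 9.9 cm.

snow depth ≈ 9.9 cm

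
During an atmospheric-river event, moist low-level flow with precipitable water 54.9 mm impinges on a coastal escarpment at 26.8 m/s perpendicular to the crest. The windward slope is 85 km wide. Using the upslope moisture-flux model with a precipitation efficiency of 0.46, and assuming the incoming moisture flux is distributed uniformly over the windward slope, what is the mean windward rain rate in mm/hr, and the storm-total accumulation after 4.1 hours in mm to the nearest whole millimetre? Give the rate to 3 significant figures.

R ≈ 28.7 mm/hr; total ≈ 118 mm

Incoming column moisture flux per unit ridge length: F = V × PW = 26.8 × 54.9 = 1471.32 mm·m/s.
Spread over the 85 km slope with efficiency ε = 0.46: R = ε·F/W = 0.46 × 1471.32 / 85000 m = 7.962e-03 mm/s.
R = 7.962e-03 × 3600 = 28.7 mm/hr.
Over 4.1 h: total = 28.7 × 4.1 = 117.67 ≈ 118 mm.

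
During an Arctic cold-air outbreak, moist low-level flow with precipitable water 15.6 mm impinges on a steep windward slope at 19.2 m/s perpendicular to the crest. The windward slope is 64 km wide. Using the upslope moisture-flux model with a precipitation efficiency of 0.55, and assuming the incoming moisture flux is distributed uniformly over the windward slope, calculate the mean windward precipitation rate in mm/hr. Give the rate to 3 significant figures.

R ≈ 9.27 mm/hr

Incoming column moisture flux per unit ridge length: F = V × PW = 19.2 × 15.6 = 299.52 mm·m/s.
Spread over the 64 km slope with efficiency ε = 0.55: R = ε·F/W = 0.55 × 299.52 / 64000 m = 2.574e-03 mm/s.
R = 2.574e-03 × 3600 = 9.27 mm/hr.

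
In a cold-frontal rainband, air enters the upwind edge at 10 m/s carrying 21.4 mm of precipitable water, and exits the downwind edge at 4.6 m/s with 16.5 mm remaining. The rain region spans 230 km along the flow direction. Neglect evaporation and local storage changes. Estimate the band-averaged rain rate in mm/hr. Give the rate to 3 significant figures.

R ≈ 2.16 mm/hr

Column moisture flux per unit crosswind length is F = V × PW.
Inflow: F_in = 10 × 21.4 = 214 mm·m/s
Outflow: F_out = 4.6 × 16.5 = 75.9 mm·m/s
Steady-state rate R = (F_in − F_out)/L = (214 − 75.9) / 230000 m = 6.004e-04 mm/s.
R = 6.004e-04 × 3600 = 2.16 mm/hr.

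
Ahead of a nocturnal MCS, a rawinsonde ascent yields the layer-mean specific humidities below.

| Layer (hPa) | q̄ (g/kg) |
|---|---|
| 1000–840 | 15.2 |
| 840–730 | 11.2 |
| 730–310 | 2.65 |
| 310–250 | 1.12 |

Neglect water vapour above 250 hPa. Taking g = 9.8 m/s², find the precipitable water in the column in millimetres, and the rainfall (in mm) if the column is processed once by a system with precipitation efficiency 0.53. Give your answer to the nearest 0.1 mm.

PW ≈ 49.4 mm; rainfall ≈ 26.2 mm

Precipitable water is the column-integrated vapour mass per unit area: PW = (1/g) Σ q̄ Δp, with q in kg/kg and Δp in Pa (1 kg/m² of water = 1 mm).
Layer 1000–840 hPa: Δp = 160 hPa = 16000 Pa, q̄ = 0.0152 kg/kg → 0.0152 × 16000 / 9.8 = 24.82 mm
Layer 840–730 hPa: Δp = 110 hPa = 11000 Pa, q̄ = 0.0112 kg/kg → 0.0112 × 11000 / 9.8 = 12.57 mm
Layer 730–310 hPa: Δp = 420 hPa = 42000 Pa, q̄ = 0.00265 kg/kg → 0.00265 × 42000 / 9.8 = 11.36 mm
Layer 310–250 hPa: Δp = 60 hPa = 6000 Pa, q̄ = 0.00112 kg/kg → 0.00112 × 6000 / 9.8 = 0.69 mm
PW = 24.82 + 12.57 + 11.36 + 0.69 = 49.44 ≈ 49.4 mm.
Rainfall = ε × PW = 0.53 × 49.4 = 26.2 mm.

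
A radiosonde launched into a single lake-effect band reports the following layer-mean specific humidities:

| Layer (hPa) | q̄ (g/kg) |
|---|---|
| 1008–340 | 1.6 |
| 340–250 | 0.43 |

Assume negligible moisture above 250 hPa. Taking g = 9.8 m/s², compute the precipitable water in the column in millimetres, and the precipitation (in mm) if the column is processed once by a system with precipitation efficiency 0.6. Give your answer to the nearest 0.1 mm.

PW ≈ 11.3 mm; precipitation ≈ 6.8 mm

Precipitable water is the column-integrated vapour mass per unit area: PW = (1/g) Σ q̄ Δp, with q in kg/kg and Δp in Pa (1 kg/m² of water = 1 mm).
Layer 1008–340 hPa: Δp = 668 hPa = 66800 Pa, q̄ = 0.0016 kg/kg → 0.0016 × 66800 / 9.8 = 10.91 mm
Layer 340–250 hPa: Δp = 90 hPa = 9000 Pa, q̄ = 0.00043 kg/kg → 0.00043 × 9000 / 9.8 = 0.39 mm
PW = 10.91 + 0.39 = 11.30 ≈ 11.3 mm.
Precipitation = ε × PW = 0.6 × 11.3 = 6.8 mm.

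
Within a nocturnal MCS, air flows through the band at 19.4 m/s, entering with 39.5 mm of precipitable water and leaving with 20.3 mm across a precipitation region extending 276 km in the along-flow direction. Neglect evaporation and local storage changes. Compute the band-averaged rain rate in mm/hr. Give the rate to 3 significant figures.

Column moisture flux per unit crosswind length is F = V × PW.
Inflow: F_in = 19.4 × 39.5 = 766.3 mm·m/s
Outflow: F_out = 19.4 × 20.3 = 393.82 mm·m/s
Steady-state rate R = (F_in − F_out)/L = (766.3 − 393.82) / 276000 m = 1.350e-03 mm/s.
R = 1.350e-03 × 3600 = 4.86 mm/hr.

R ≈ 4.86 mm/hr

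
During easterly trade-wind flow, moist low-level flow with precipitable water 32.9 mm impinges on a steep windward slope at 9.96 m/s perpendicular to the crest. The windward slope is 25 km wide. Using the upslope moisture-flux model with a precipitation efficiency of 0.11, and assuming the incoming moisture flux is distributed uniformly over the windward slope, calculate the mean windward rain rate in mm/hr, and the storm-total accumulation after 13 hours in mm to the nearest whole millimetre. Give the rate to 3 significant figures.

R ≈ 5.19 mm/hr; total ≈ 67 mm

Incoming column moisture flux per unit ridge length: F = V × PW = 9.96 × 32.9 = 327.684 mm·m/s.
Spread over the 25 km slope with efficiency ε = 0.11: R = ε·F/W = 0.11 × 327.684 / 25000 m = 1.442e-03 mm/s.
R = 1.442e-03 × 3600 = 5.19 mm/hr.
Over 13 h: total = 5.19 × 13 = 67.47 ≈ 67 mm.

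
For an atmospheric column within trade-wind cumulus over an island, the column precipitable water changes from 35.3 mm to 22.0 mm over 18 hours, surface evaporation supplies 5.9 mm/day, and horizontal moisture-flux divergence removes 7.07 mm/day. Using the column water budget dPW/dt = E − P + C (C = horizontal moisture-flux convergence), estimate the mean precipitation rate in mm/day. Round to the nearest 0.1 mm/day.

P ≈ 16.6 mm/day

dPW/dt = (22.0 − 35.3) mm / (18/24 day) = -17.733 mm/day.
P = E + C − dPW/dt = 5.9 + (-7.07) − (-17.733) = 16.6 mm/day.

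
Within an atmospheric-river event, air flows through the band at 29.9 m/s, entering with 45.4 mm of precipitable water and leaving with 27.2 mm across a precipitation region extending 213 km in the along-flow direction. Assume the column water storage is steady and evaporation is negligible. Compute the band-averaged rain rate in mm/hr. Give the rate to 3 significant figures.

R ≈ 9.20 mm/hr

Column moisture flux per unit crosswind length is F = V × PW.
Inflow: F_in = 29.9 × 45.4 = 1357.46 mm·m/s
Outflow: F_out = 29.9 × 27.2 = 813.28 mm·m/s
Steady-state rate R = (F_in − F_out)/L = (1357.46 − 813.28) / 213000 m = 2.555e-03 mm/s.
R = 2.555e-03 × 3600 = 9.20 mm/hr.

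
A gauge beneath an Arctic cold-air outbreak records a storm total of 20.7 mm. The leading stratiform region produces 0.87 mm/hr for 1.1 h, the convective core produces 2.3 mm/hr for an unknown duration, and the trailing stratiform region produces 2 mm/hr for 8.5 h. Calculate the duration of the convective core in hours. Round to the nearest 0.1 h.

Known phases: 0.87 × 1.1 + 2 × 8.5 = 0.957 + 17 = 17.957 mm.
Remaining depth = 20.7 − 17.957 = 2.743 mm.
Duration = 2.743 / 2.3 = 1.2 h.

duration ≈ 1.2 h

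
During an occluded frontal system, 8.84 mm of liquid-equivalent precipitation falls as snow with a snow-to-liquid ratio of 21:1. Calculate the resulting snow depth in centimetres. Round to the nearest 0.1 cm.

Snow depth = liquid × ratio = 8.84 mm × 21 = 185.64 mm = 18.6 cm.

snow depth ≈ 18.6 cm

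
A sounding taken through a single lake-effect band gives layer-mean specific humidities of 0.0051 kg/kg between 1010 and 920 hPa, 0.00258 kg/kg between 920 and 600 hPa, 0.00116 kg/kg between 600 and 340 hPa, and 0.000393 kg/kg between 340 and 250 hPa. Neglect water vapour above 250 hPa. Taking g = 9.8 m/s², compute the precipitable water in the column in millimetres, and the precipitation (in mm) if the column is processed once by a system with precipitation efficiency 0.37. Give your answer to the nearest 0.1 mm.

Precipitable water is the column-integrated vapour mass per unit area: PW = (1/g) Σ q̄ Δp, with q in kg/kg and Δp in Pa (1 kg/m² of water = 1 mm).
Layer 1010–920 hPa: Δp = 90 hPa = 9000 Pa, q̄ = 0.0051 kg/kg → 0.0051 × 9000 / 9.8 = 4.68 mm
Layer 920–600 hPa: Δp = 320 hPa = 32000 Pa, q̄ = 0.00258 kg/kg → 0.00258 × 32000 / 9.8 = 8.42 mm
Layer 600–340 hPa: Δp = 260 hPa = 26000 Pa, q̄ = 0.00116 kg/kg → 0.00116 × 26000 / 9.8 = 3.08 mm
Layer 340–250 hPa: Δp = 90 hPa = 9000 Pa, q̄ = 0.000393 kg/kg → 0.000393 × 9000 / 9.8 = 0.36 mm
PW = 4.68 + 8.42 + 3.08 + 0.36 = 16.54 ≈ 16.5 mm.
Precipitation = ε × PW = 0.37 × 16.5 = 6.1 mm.

PW ≈ 16.5 mm; precipitation ≈ 6.1 mm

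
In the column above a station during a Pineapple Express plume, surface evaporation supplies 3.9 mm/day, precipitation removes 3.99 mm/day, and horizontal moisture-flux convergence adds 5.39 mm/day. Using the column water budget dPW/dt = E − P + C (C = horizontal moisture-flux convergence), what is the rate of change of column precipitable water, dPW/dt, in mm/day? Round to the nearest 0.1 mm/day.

dPW/dt = E − P + C = 3.9 − 3.99 + (5.39) = 5.3 mm/day.

dPW/dt ≈ 5.3 mm/day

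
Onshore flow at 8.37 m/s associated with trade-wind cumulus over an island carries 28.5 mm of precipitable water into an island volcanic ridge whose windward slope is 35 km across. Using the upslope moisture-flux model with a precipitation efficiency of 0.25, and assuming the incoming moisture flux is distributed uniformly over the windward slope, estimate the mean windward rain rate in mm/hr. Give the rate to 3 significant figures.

Incoming column moisture flux per unit ridge length: F = V × PW = 8.37 × 28.5 = 238.545 mm·m/s.
Spread over the 35 km slope with efficiency ε = 0.25: R = ε·F/W = 0.25 × 238.545 / 35000 m = 1.704e-03 mm/s.
R = 1.704e-03 × 3600 = 6.13 mm/hr.

R ≈ 6.13 mm/hr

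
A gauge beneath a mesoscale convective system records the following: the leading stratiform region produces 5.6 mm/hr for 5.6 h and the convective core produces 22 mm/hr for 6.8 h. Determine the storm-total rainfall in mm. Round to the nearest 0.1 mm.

total ≈ 181.0 mm

Total = Σ Rᵢ Δtᵢ = 5.6 × 5.6 + 22 × 6.8
      = 31.36 + 149.6 = 181.0 mm.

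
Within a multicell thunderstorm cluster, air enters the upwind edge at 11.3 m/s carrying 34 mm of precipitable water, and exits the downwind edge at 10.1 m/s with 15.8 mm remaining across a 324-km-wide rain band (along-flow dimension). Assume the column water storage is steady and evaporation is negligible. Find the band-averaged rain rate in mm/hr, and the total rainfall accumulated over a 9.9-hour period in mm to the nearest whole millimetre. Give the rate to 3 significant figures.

R ≈ 2.50 mm/hr; total ≈ 25 mm

Column moisture flux per unit crosswind length is F = V × PW.
Inflow: F_in = 11.3 × 34 = 384.2 mm·m/s
Outflow: F_out = 10.1 × 15.8 = 159.58 mm·m/s
Steady-state rate R = (F_in − F_out)/L = (384.2 − 159.58) / 324000 m = 6.933e-04 mm/s.
R = 6.933e-04 × 3600 = 2.50 mm/hr.
Over 9.9 h: total = 2.50 × 9.9 = 24.75 ≈ 25 mm.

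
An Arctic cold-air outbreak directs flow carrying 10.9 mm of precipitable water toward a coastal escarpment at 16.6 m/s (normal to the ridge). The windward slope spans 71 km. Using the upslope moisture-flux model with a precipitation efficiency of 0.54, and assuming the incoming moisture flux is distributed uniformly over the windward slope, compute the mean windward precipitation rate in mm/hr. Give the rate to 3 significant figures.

Incoming column moisture flux per unit ridge length: F = V × PW = 16.6 × 10.9 = 180.94 mm·m/s.
Spread over the 71 km slope with efficiency ε = 0.54: R = ε·F/W = 0.54 × 180.94 / 71000 m = 1.376e-03 mm/s.
R = 1.376e-03 × 3600 = 4.95 mm/hr.

R ≈ 4.95 mm/hr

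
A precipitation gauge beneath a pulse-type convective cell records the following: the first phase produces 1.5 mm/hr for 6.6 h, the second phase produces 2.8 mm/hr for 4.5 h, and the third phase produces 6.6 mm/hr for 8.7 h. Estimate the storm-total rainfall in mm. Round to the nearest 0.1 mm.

total ≈ 79.9 mm

Total = Σ Rᵢ Δtᵢ = 1.5 × 6.6 + 2.8 × 4.5 + 6.6 × 8.7
      = 9.9 + 12.6 + 57.42 = 79.9 mm.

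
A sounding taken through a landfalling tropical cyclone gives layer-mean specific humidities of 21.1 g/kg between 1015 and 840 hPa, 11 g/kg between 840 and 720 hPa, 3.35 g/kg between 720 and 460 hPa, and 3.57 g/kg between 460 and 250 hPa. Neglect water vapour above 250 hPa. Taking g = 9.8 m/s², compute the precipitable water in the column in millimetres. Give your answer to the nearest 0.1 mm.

PW ≈ 67.7 mm

Precipitable water is the column-integrated vapour mass per unit area: PW = (1/g) Σ q̄ Δp, with q in kg/kg and Δp in Pa (1 kg/m² of water = 1 mm).
Layer 1015–840 hPa: Δp = 175 hPa = 17500 Pa, q̄ = 0.0211 kg/kg → 0.0211 × 17500 / 9.8 = 37.68 mm
Layer 840–720 hPa: Δp = 120 hPa = 12000 Pa, q̄ = 0.011 kg/kg → 0.011 × 12000 / 9.8 = 13.47 mm
Layer 720–460 hPa: Δp = 260 hPa = 26000 Pa, q̄ = 0.00335 kg/kg → 0.00335 × 26000 / 9.8 = 8.89 mm
Layer 460–250 hPa: Δp = 210 hPa = 21000 Pa, q̄ = 0.00357 kg/kg → 0.00357 × 21000 / 9.8 = 7.65 mm
PW = 37.68 + 13.47 + 8.89 + 7.65 = 67.69 ≈ 67.7 mm.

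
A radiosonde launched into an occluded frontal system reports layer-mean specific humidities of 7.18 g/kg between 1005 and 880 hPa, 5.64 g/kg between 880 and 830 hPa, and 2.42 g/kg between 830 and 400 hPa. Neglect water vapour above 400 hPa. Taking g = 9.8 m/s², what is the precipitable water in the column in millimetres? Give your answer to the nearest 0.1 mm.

PW ≈ 22.7 mm

Precipitable water is the column-integrated vapour mass per unit area: PW = (1/g) Σ q̄ Δp, with q in kg/kg and Δp in Pa (1 kg/m² of water = 1 mm).
Layer 1005–880 hPa: Δp = 125 hPa = 12500 Pa, q̄ = 0.00718 kg/kg → 0.00718 × 12500 / 9.8 = 9.16 mm
Layer 880–830 hPa: Δp = 50 hPa = 5000 Pa, q̄ = 0.00564 kg/kg → 0.00564 × 5000 / 9.8 = 2.88 mm
Layer 830–400 hPa: Δp = 430 hPa = 43000 Pa, q̄ = 0.00242 kg/kg → 0.00242 × 43000 / 9.8 = 10.62 mm
PW = 9.16 + 2.88 + 10.62 = 22.66 ≈ 22.7 mm.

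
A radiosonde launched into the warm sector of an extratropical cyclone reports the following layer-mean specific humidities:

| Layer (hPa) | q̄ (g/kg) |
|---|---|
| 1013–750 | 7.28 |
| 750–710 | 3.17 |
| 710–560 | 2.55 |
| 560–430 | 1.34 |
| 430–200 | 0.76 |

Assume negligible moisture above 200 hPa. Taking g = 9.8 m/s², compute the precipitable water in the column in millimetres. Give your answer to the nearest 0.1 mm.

Precipitable water is the column-integrated vapour mass per unit area: PW = (1/g) Σ q̄ Δp, with q in kg/kg and Δp in Pa (1 kg/m² of water = 1 mm).
Layer 1013–750 hPa: Δp = 263 hPa = 26300 Pa, q̄ = 0.00728 kg/kg → 0.00728 × 26300 / 9.8 = 19.54 mm
Layer 750–710 hPa: Δp = 40 hPa = 4000 Pa, q̄ = 0.00317 kg/kg → 0.00317 × 4000 / 9.8 = 1.29 mm
Layer 710–560 hPa: Δp = 150 hPa = 15000 Pa, q̄ = 0.00255 kg/kg → 0.00255 × 15000 / 9.8 = 3.90 mm
Layer 560–430 hPa: Δp = 130 hPa = 13000 Pa, q̄ = 0.00134 kg/kg → 0.00134 × 13000 / 9.8 = 1.78 mm
Layer 430–200 hPa: Δp = 230 hPa = 23000 Pa, q̄ = 0.00076 kg/kg → 0.00076 × 23000 / 9.8 = 1.78 mm
PW = 19.54 + 1.29 + 3.90 + 1.78 + 1.78 = 28.29 ≈ 28.3 mm.

PW ≈ 28.3 mm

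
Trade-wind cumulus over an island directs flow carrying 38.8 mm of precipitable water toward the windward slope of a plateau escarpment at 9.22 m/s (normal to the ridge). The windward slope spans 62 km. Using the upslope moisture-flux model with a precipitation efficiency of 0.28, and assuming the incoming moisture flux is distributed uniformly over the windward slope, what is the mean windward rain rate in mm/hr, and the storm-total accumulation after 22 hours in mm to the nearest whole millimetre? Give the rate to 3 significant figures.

R ≈ 5.82 mm/hr; total ≈ 128 mm

Incoming column moisture flux per unit ridge length: F = V × PW = 9.22 × 38.8 = 357.736 mm·m/s.
Spread over the 62 km slope with efficiency ε = 0.28: R = ε·F/W = 0.28 × 357.736 / 62000 m = 1.616e-03 mm/s.
R = 1.616e-03 × 3600 = 5.82 mm/hr.
Over 22 h: total = 5.82 × 22 = 128.04 ≈ 128 mm.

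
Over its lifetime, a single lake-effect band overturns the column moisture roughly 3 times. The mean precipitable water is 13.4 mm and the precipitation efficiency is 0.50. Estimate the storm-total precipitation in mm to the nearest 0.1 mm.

Each cycle deposits ε × PW = 0.50 × 13.4 = 6.7 mm.
Over 3 cycles: 3 × 6.7 = 20.1 mm.

precipitation ≈ 20.1 mm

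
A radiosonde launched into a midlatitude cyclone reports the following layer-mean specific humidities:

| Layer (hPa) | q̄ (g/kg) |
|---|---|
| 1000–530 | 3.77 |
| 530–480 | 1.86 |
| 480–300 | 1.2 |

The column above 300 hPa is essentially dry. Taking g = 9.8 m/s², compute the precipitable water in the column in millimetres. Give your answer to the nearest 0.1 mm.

PW ≈ 21.2 mm

Precipitable water is the column-integrated vapour mass per unit area: PW = (1/g) Σ q̄ Δp, with q in kg/kg and Δp in Pa (1 kg/m² of water = 1 mm).
Layer 1000–530 hPa: Δp = 470 hPa = 47000 Pa, q̄ = 0.00377 kg/kg → 0.00377 × 47000 / 9.8 = 18.08 mm
Layer 530–480 hPa: Δp = 50 hPa = 5000 Pa, q̄ = 0.00186 kg/kg → 0.00186 × 5000 / 9.8 = 0.95 mm
Layer 480–300 hPa: Δp = 180 hPa = 18000 Pa, q̄ = 0.0012 kg/kg → 0.0012 × 18000 / 9.8 = 2.20 mm
PW = 18.08 + 0.95 + 2.20 = 21.23 ≈ 21.2 mm.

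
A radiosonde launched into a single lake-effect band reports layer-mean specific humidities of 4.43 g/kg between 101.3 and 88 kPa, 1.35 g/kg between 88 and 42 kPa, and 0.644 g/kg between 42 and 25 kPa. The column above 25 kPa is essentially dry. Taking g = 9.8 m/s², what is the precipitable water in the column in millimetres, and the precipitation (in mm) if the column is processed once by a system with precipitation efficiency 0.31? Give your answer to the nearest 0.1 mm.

PW ≈ 13.5 mm; precipitation ≈ 4.2 mm

Precipitable water is the column-integrated vapour mass per unit area: PW = (1/g) Σ q̄ Δp, with q in kg/kg and Δp in Pa (1 kg/m² of water = 1 mm).
Layer 101.3–88 kPa: Δp = 133 hPa = 13300 Pa, q̄ = 0.00443 kg/kg → 0.00443 × 13300 / 9.8 = 6.01 mm
Layer 88–42 kPa: Δp = 460 hPa = 46000 Pa, q̄ = 0.00135 kg/kg → 0.00135 × 46000 / 9.8 = 6.34 mm
Layer 42–25 kPa: Δp = 170 hPa = 17000 Pa, q̄ = 0.000644 kg/kg → 0.000644 × 17000 / 9.8 = 1.12 mm
PW = 6.01 + 6.34 + 1.12 = 13.47 ≈ 13.5 mm.
Precipitation = ε × PW = 0.31 × 13.5 = 4.2 mm.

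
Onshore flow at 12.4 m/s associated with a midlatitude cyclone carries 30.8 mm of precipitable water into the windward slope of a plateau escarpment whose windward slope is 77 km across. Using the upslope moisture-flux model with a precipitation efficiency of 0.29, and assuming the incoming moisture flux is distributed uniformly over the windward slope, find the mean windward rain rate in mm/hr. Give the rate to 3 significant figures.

Incoming column moisture flux per unit ridge length: F = V × PW = 12.4 × 30.8 = 381.92 mm·m/s.
Spread over the 77 km slope with efficiency ε = 0.29: R = ε·F/W = 0.29 × 381.92 / 77000 m = 1.438e-03 mm/s.
R = 1.438e-03 × 3600 = 5.18 mm/hr.

R ≈ 5.18 mm/hr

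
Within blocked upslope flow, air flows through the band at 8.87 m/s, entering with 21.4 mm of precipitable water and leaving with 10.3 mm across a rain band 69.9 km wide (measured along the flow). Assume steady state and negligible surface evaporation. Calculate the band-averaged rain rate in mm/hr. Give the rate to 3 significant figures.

Column moisture flux per unit crosswind length is F = V × PW.
Inflow: F_in = 8.87 × 21.4 = 189.818 mm·m/s
Outflow: F_out = 8.87 × 10.3 = 91.361 mm·m/s
Steady-state rate R = (F_in − F_out)/L = (189.818 − 91.361) / 69900 m = 1.409e-03 mm/s.
R = 1.409e-03 × 3600 = 5.07 mm/hr.

R ≈ 5.07 mm/hr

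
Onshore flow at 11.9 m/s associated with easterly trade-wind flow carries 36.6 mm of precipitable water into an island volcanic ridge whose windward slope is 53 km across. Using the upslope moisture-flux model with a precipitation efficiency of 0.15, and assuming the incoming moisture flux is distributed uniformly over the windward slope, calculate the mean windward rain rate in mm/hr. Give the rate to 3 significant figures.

Incoming column moisture flux per unit ridge length: F = V × PW = 11.9 × 36.6 = 435.54 mm·m/s.
Spread over the 53 km slope with efficiency ε = 0.15: R = ε·F/W = 0.15 × 435.54 / 53000 m = 1.233e-03 mm/s.
R = 1.233e-03 × 3600 = 4.44 mm/hr.

R ≈ 4.44 mm/hr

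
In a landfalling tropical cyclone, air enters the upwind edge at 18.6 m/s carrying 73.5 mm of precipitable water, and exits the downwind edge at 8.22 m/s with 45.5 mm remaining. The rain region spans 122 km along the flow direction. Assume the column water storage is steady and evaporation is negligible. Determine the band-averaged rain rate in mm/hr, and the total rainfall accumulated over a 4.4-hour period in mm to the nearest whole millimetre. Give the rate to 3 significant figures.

R ≈ 29.3 mm/hr; total ≈ 129 mm

Column moisture flux per unit crosswind length is F = V × PW.
Inflow: F_in = 18.6 × 73.5 = 1367.1 mm·m/s
Outflow: F_out = 8.22 × 45.5 = 374.01 mm·m/s
Steady-state rate R = (F_in − F_out)/L = (1367.1 − 374.01) / 122000 m = 8.140e-03 mm/s.
R = 8.140e-03 × 3600 = 29.3 mm/hr.
Over 4.4 h: total = 29.3 × 4.4 = 128.92 ≈ 129 mm.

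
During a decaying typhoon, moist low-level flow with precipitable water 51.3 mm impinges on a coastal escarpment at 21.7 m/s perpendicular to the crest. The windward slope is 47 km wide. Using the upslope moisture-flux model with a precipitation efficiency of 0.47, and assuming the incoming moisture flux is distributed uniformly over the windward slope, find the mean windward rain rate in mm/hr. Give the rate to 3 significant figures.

R ≈ 40.1 mm/hr

Incoming column moisture flux per unit ridge length: F = V × PW = 21.7 × 51.3 = 1113.21 mm·m/s.
Spread over the 47 km slope with efficiency ε = 0.47: R = ε·F/W = 0.47 × 1113.21 / 47000 m = 1.113e-02 mm/s.
R = 1.113e-02 × 3600 = 40.1 mm/hr.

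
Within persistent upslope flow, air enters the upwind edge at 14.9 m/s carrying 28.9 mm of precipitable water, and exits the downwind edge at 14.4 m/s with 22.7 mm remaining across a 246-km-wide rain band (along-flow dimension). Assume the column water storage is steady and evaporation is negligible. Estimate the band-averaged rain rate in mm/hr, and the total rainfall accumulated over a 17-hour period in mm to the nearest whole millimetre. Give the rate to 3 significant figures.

Column moisture flux per unit crosswind length is F = V × PW.
Inflow: F_in = 14.9 × 28.9 = 430.61 mm·m/s
Outflow: F_out = 14.4 × 22.7 = 326.88 mm·m/s
Steady-state rate R = (F_in − F_out)/L = (430.61 − 326.88) / 246000 m = 4.217e-04 mm/s.
R = 4.217e-04 × 3600 = 1.52 mm/hr.
Over 17 h: total = 1.52 × 17 = 25.84 ≈ 26 mm.

R ≈ 1.52 mm/hr; total ≈ 26 mm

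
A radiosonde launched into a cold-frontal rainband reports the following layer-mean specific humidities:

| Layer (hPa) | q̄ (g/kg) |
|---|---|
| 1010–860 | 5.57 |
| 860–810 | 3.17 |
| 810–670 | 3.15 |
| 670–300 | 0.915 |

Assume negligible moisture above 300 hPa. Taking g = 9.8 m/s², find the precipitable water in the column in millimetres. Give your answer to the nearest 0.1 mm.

PW ≈ 18.1 mm

Precipitable water is the column-integrated vapour mass per unit area: PW = (1/g) Σ q̄ Δp, with q in kg/kg and Δp in Pa (1 kg/m² of water = 1 mm).
Layer 1010–860 hPa: Δp = 150 hPa = 15000 Pa, q̄ = 0.00557 kg/kg → 0.00557 × 15000 / 9.8 = 8.53 mm
Layer 860–810 hPa: Δp = 50 hPa = 5000 Pa, q̄ = 0.00317 kg/kg → 0.00317 × 5000 / 9.8 = 1.62 mm
Layer 810–670 hPa: Δp = 140 hPa = 14000 Pa, q̄ = 0.00315 kg/kg → 0.00315 × 14000 / 9.8 = 4.50 mm
Layer 670–300 hPa: Δp = 370 hPa = 37000 Pa, q̄ = 0.000915 kg/kg → 0.000915 × 37000 / 9.8 = 3.45 mm
PW = 8.53 + 1.62 + 4.50 + 3.45 = 18.10 ≈ 18.1 mm.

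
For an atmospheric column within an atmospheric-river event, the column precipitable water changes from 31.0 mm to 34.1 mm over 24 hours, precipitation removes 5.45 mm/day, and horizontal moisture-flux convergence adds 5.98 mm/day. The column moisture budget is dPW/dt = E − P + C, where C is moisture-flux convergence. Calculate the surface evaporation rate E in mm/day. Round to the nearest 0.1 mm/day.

dPW/dt = (34.1 − 31.0) mm / (24/24 day) = +3.100 mm/day.
E = dPW/dt + P − C = (+3.100) + 5.45 − (5.98) = 2.6 mm/day.

E ≈ 2.6 mm/day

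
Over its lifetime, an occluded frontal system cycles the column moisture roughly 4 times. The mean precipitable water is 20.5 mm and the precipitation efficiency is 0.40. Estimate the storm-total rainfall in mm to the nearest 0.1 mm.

rainfall ≈ 32.8 mm

Each cycle deposits ε × PW = 0.40 × 20.5 = 8.2 mm.
Over 4 cycles: 4 × 8.2 = 32.8 mm.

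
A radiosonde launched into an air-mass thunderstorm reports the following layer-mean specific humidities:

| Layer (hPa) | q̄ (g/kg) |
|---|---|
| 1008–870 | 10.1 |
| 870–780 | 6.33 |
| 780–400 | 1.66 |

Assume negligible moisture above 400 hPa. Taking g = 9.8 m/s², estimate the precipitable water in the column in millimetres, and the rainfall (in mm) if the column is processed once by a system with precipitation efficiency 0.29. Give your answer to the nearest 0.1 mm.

Precipitable water is the column-integrated vapour mass per unit area: PW = (1/g) Σ q̄ Δp, with q in kg/kg and Δp in Pa (1 kg/m² of water = 1 mm).
Layer 1008–870 hPa: Δp = 138 hPa = 13800 Pa, q̄ = 0.0101 kg/kg → 0.0101 × 13800 / 9.8 = 14.22 mm
Layer 870–780 hPa: Δp = 90 hPa = 9000 Pa, q̄ = 0.00633 kg/kg → 0.00633 × 9000 / 9.8 = 5.81 mm
Layer 780–400 hPa: Δp = 380 hPa = 38000 Pa, q̄ = 0.00166 kg/kg → 0.00166 × 38000 / 9.8 = 6.44 mm
PW = 14.22 + 5.81 + 6.44 = 26.47 ≈ 26.5 mm.
Rainfall = ε × PW = 0.29 × 26.5 = 7.7 mm.

PW ≈ 26.5 mm; rainfall ≈ 7.7 mm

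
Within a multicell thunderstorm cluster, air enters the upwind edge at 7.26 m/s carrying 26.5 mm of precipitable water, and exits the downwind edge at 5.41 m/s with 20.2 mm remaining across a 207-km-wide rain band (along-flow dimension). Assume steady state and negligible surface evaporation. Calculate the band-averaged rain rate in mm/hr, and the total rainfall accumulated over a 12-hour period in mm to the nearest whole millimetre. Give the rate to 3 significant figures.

R ≈ 1.45 mm/hr; total ≈ 17 mm

Column moisture flux per unit crosswind length is F = V × PW.
Inflow: F_in = 7.26 × 26.5 = 192.39 mm·m/s
Outflow: F_out = 5.41 × 20.2 = 109.282 mm·m/s
Steady-state rate R = (F_in − F_out)/L = (192.39 − 109.282) / 207000 m = 4.015e-04 mm/s.
R = 4.015e-04 × 3600 = 1.45 mm/hr.
Over 12 h: total = 1.45 × 12 = 17.4 ≈ 17 mm.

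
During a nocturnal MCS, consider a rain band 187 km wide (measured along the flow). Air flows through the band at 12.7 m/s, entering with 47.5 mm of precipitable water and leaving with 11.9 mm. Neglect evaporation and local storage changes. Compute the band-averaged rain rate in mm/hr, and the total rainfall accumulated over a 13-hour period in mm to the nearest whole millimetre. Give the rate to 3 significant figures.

R ≈ 8.70 mm/hr; total ≈ 113 mm

Column moisture flux per unit crosswind length is F = V × PW.
Inflow: F_in = 12.7 × 47.5 = 603.25 mm·m/s
Outflow: F_out = 12.7 × 11.9 = 151.13 mm·m/s
Steady-state rate R = (F_in − F_out)/L = (603.25 − 151.13) / 187000 m = 2.418e-03 mm/s.
R = 2.418e-03 × 3600 = 8.70 mm/hr.
Over 13 h: total = 8.70 × 13 = 113.1 ≈ 113 mm.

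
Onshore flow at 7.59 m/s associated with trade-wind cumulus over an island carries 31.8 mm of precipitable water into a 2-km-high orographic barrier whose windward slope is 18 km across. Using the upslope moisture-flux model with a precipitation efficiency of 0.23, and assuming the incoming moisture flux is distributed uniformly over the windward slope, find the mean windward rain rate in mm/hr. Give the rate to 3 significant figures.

Incoming column moisture flux per unit ridge length: F = V × PW = 7.59 × 31.8 = 241.362 mm·m/s.
Spread over the 18 km slope with efficiency ε = 0.23: R = ε·F/W = 0.23 × 241.362 / 18000 m = 3.084e-03 mm/s.
R = 3.084e-03 × 3600 = 11.1 mm/hr.

R ≈ 11.1 mm/hr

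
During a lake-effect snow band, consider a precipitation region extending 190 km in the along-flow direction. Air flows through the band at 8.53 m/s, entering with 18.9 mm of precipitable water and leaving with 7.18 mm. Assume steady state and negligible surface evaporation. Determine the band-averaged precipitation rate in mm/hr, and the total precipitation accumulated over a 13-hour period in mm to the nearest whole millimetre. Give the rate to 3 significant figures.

R ≈ 1.89 mm/hr; total ≈ 25 mm

Column moisture flux per unit crosswind length is F = V × PW.
Inflow: F_in = 8.53 × 18.9 = 161.217 mm·m/s
Outflow: F_out = 8.53 × 7.18 = 61.2454 mm·m/s
Steady-state rate R = (F_in − F_out)/L = (161.217 − 61.2454) / 190000 m = 5.262e-04 mm/s.
R = 5.262e-04 × 3600 = 1.89 mm/hr.
Over 13 h: total = 1.89 × 13 = 24.57 ≈ 25 mm.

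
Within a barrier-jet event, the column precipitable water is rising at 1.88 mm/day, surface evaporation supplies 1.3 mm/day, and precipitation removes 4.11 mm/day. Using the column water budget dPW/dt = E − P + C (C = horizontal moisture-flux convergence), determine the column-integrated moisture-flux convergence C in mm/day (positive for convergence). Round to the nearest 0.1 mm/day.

dPW/dt = +1.88 mm/day.
C = dPW/dt − E + P = (+1.88) − 1.3 + 4.11 = 4.7 mm/day.

C ≈ 4.7 mm/day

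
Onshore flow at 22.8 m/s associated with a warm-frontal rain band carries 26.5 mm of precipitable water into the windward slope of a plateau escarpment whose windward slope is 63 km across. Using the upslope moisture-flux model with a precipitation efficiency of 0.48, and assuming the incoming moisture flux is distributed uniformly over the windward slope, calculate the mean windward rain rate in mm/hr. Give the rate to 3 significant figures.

Incoming column moisture flux per unit ridge length: F = V × PW = 22.8 × 26.5 = 604.2 mm·m/s.
Spread over the 63 km slope with efficiency ε = 0.48: R = ε·F/W = 0.48 × 604.2 / 63000 m = 4.603e-03 mm/s.
R = 4.603e-03 × 3600 = 16.6 mm/hr.

R ≈ 16.6 mm/hr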